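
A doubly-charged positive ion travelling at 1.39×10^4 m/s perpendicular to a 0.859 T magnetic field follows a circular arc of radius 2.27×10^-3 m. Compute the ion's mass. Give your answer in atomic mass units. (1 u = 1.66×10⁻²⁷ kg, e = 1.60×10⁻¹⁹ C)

m ≈ 27.0 u

qvB = mv²/r ⇒ m = qBr/v.
m = (2×1.60×10^-19)(0.859)(2.27×10^-3) / (1.39×10^4) = 4.49×10^-26 kg = 27.0 u.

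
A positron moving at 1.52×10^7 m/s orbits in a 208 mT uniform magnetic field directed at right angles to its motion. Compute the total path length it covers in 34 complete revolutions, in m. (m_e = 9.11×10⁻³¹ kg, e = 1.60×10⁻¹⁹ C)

L ≈ 0.0889 m

r = mv/(qB) = 4.16×10^-4 m, so one revolution covers 2πr = 2.61×10^-3 m.
In 34 revolutions: L = 34·2πr = 0.0889 m.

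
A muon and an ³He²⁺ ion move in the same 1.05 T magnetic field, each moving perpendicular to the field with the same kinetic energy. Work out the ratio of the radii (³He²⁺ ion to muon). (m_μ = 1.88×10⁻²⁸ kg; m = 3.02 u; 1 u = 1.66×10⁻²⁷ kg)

r = √(2mK)/(qB) ⇒ at equal K, r ∝ √m/q.
r_{³He²⁺ ion}/r_{muon} = 2.58.

ratio ≈ 2.58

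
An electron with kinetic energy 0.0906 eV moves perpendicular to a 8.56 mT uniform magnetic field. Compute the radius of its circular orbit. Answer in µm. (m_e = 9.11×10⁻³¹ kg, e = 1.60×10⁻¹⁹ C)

r ≈ 119 µm

Convert the energy: K = 0.0906 eV = 1.45×10^-20 J.
v = √(2K/m) = √(2·1.45×10^-20/9.11×10^-31) = 1.78×10^5 m/s.
r = mv/(qB) = (9.11×10^-31)(1.78×10^5) / [(1×1.60×10^-19)(8.56×10^-3)] = 1.19×10^-4 m.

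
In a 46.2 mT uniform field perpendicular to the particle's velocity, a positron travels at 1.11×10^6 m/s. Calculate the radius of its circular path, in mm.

r ≈ 0.137 mm

The magnetic force provides the centripetal force: qvB = mv²/r, so r = mv/(qB).
r = (9.11×10^-31 kg)(1.11×10^6 m/s) / [(1×1.60×10^-19 C)(0.0462 T)] = 1.37×10^-4 m.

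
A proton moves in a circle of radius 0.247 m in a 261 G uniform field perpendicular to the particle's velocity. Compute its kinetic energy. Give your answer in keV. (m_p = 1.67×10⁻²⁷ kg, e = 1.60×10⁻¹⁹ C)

v = qBr/m = (1×1.60×10^-19)(0.0261)(0.247) / (1.67×10^-27) = 6.18×10^5 m/s.
K = ½mv² = 0.5·(1.67×10^-27)·(6.18×10^5)² = 3.19×10^-16 J = 1.99 keV.

K ≈ 1.99 keV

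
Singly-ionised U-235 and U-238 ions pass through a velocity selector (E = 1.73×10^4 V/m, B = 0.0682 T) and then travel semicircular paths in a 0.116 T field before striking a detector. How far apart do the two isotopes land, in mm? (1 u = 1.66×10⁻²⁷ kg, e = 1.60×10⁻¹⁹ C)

Δd ≈ 136 mm

Both emerge at v = E/B₁ = 2.54×10^5 m/s.
r = mv/(qB₂), so r₁ = 5.3316 m and r₂ = 5.3997 m, giving Δr = 0.0681 m.
After a semicircle each ion lands a diameter 2r from the entry slit, so the separation is 2Δr = 0.136 m.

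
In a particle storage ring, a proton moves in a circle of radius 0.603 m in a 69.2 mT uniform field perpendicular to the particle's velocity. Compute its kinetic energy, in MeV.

v = qBr/m = (1×1.60×10^-19)(0.0692)(0.603) / (1.67×10^-27) = 4.00×10^6 m/s.
K = ½mv² = 0.5·(1.67×10^-27)·(4.00×10^6)² = 1.33×10^-14 J = 0.0834 MeV.

K ≈ 0.0834 MeV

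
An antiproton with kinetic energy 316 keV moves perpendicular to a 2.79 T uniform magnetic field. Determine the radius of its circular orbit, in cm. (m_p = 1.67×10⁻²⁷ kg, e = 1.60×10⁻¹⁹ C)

Convert the energy: K = 316 keV = 5.06×10^-14 J.
v = √(2K/m) = √(2·5.06×10^-14/1.67×10^-27) = 7.78×10^6 m/s.
r = mv/(qB) = (1.67×10^-27)(7.78×10^6) / [(1×1.60×10^-19)(2.79)] = 0.0291 m.

r ≈ 2.91 cm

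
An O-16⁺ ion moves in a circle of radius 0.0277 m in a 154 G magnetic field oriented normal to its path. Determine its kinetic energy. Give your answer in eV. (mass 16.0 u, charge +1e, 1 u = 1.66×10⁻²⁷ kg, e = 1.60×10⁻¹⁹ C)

v = qBr/m = (1×1.60×10^-19)(0.0154)(0.0277) / (2.66×10^-26) = 2570 m/s.
K = ½mv² = 0.5·(2.66×10^-26)·(2570)² = 8.77×10^-20 J = 0.548 eV.

K ≈ 0.548 eV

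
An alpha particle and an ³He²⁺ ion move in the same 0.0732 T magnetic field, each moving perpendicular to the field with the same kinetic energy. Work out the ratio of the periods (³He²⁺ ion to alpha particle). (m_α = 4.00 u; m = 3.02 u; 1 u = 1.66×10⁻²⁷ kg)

T = 2πm/(qB) is independent of speed, so T₂/T₁ = (m₂/q₂)/(m₁/q₁).
T_{³He²⁺ ion}/T_{alpha particle} = (5.01×10^-27/2e) / (6.64×10^-27/2e) = 0.755.

ratio ≈ 0.755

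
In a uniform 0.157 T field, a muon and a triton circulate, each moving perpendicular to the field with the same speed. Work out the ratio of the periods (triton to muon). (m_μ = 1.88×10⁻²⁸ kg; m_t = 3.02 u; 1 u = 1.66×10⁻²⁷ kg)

T = 2πm/(qB) is independent of speed, so T₂/T₁ = (m₂/q₂)/(m₁/q₁).
T_{triton}/T_{muon} = (5.01×10^-27/1e) / (1.88×10^-28/1e) = 26.7.

ratio ≈ 26.7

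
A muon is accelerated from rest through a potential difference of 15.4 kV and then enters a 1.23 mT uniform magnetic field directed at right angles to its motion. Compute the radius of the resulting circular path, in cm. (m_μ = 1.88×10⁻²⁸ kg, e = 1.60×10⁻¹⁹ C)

The kinetic energy gained is K = qV = (1×1.60×10^-19)(1.54×10^4) = 2.46×10^-15 J.
v = √(2K/m) = 5.12×10^6 m/s.
r = mv/(qB) = (1.88×10^-28)(5.12×10^6) / [(1×1.60×10^-19)(1.23×10^-3)] = 4.89 m.

r ≈ 489 cm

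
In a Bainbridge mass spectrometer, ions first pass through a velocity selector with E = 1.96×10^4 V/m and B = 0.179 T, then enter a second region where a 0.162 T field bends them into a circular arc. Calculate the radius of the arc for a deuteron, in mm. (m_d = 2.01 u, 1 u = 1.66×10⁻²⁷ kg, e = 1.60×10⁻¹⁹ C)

r ≈ 14.1 mm

The selector passes v = E/B = 1.96×10^4/0.179 = 1.09×10^5 m/s.
In the deflection region, r = mv/(qB₂) = (3.34×10^-27)(1.09×10^5) / [(1×1.60×10^-19)(0.162)] = 0.0141 m.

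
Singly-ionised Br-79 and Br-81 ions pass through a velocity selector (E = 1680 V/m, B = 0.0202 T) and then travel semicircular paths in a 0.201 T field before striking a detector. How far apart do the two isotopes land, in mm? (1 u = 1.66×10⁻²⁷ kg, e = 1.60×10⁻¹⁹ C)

Δd ≈ 17.2 mm

Both emerge at v = E/B₁ = 8.32×10^4 m/s.
r = mv/(qB₂), so r₁ = 0.33914 m and r₂ = 0.34772 m, giving Δr = 8.59×10^-3 m.
After a semicircle each ion lands a diameter 2r from the entry slit, so the separation is 2Δr = 0.0172 m.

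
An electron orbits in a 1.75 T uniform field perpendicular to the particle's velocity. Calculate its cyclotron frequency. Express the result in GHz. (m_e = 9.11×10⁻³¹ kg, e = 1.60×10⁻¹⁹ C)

f = qB/(2πm) = (1×1.60×10^-19)(1.75) / [2π(9.11×10^-31)] = 4.89×10^10 Hz.

f ≈ 48.9 GHz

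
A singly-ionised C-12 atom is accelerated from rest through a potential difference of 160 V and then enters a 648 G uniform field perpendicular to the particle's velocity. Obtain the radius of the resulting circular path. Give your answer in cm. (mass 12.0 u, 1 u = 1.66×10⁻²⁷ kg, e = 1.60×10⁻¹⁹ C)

The kinetic energy gained is K = qV = (1×1.60×10^-19)(160) = 2.56×10^-17 J.
v = √(2K/m) = 5.07×10^4 m/s.
r = mv/(qB) = (1.99×10^-26)(5.07×10^4) / [(1×1.60×10^-19)(0.0648)] = 0.0974 m.

r ≈ 9.74 cm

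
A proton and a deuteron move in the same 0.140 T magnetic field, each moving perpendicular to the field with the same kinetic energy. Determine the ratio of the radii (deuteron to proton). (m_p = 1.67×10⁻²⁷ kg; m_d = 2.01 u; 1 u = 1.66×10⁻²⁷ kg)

r = √(2mK)/(qB) ⇒ at equal K, r ∝ √m/q.
r_{deuteron}/r_{proton} = 1.41.

ratio ≈ 1.41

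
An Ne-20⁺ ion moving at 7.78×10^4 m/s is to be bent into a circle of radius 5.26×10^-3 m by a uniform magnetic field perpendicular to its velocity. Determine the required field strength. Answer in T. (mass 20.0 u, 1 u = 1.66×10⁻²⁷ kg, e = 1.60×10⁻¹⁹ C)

B ≈ 3.07 T

qvB = mv²/r gives B = mv/(qr).
B = (3.32×10^-26)(7.78×10^4) / [(1×1.60×10^-19)(5.26×10^-3)] = 3.07 T.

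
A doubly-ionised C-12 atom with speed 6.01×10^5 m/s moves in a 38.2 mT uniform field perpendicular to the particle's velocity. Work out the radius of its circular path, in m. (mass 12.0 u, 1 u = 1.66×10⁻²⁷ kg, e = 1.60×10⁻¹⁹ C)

The magnetic force provides the centripetal force: qvB = mv²/r, so r = mv/(qB).
r = (1.99×10^-26 kg)(6.01×10^5 m/s) / [(2×1.60×10^-19 C)(0.0382 T)] = 0.979 m.

r ≈ 0.979 m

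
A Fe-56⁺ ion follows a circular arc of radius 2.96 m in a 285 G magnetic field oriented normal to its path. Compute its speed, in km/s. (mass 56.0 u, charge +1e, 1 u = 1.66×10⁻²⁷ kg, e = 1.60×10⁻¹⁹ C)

From qvB = mv²/r, v = qBr/m.
v = (1×1.60×10^-19)(0.0285)(2.96) / (9.30×10^-26) = 1.45×10^5 m/s.

v ≈ 145 km/s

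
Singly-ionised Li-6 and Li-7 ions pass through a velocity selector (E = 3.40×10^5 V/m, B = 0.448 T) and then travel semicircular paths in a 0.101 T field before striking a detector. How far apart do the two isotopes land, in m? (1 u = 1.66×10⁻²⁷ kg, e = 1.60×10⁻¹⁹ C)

Δd ≈ 0.156 m

Both emerge at v = E/B₁ = 7.59×10^5 m/s.
r = mv/(qB₂), so r₁ = 0.4678 m and r₂ = 0.5457 m, giving Δr = 0.0780 m.
After a semicircle each ion lands a diameter 2r from the entry slit, so the separation is 2Δr = 0.156 m.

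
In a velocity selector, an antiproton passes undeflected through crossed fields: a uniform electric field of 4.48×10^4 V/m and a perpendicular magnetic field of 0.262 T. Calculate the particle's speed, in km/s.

For zero net force, qE = qvB, so v = E/B.
v = (4.48×10^4) / (0.262) = 1.71×10^5 m/s.

v ≈ 171 km/s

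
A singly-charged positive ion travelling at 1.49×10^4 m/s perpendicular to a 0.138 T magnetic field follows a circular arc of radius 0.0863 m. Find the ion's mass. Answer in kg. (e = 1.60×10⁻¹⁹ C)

qvB = mv²/r ⇒ m = qBr/v.
m = (1×1.60×10^-19)(0.138)(0.0863) / (1.49×10^4) = 1.28×10^-25 kg.

m ≈ 1.28×10^-25 kg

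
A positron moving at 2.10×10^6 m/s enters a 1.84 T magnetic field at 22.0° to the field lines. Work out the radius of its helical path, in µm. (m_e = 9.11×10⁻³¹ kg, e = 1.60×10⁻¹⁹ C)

r ≈ 2.43 µm

Only the perpendicular component v⊥ = v sin22.0° = 7.87×10^5 m/s is bent by the field.
r = m v⊥ /(qB) = (9.11×10^-31)(7.87×10^5) / [(1×1.60×10^-19)(1.84)] = 2.43×10^-6 m.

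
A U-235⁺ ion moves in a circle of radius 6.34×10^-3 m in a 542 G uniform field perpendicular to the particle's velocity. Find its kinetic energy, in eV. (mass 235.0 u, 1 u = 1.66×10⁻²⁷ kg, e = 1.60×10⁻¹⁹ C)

v = qBr/m = (1×1.60×10^-19)(0.0542)(6.34×10^-3) / (3.90×10^-25) = 141 m/s.
K = ½mv² = 0.5·(3.90×10^-25)·(141)² = 3.87×10^-21 J = 0.0242 eV.

K ≈ 0.0242 eV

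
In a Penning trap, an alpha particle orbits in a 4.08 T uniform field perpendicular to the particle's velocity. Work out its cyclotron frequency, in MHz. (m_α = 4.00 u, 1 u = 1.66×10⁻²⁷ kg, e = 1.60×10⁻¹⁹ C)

f = qB/(2πm) = (2×1.60×10^-19)(4.08) / [2π(6.64×10^-27)] = 3.13×10^7 Hz.

f ≈ 31.3 MHz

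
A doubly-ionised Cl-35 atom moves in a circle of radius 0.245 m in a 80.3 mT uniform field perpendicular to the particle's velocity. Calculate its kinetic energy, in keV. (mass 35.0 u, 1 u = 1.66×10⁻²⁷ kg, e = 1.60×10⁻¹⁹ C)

K ≈ 2.13 keV

v = qBr/m = (2×1.60×10^-19)(0.0803)(0.245) / (5.81×10^-26) = 1.08×10^5 m/s.
K = ½mv² = 0.5·(5.81×10^-26)·(1.08×10^5)² = 3.41×10^-16 J = 2.13 keV.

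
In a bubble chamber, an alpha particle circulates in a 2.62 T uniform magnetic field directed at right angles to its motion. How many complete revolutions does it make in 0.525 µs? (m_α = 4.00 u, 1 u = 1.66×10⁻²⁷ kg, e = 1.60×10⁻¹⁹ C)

T = 2πm/(qB) = 2π(6.64×10^-27) / [(2×1.60×10^-19)(2.62)] = 4.9762×10^-8 s.
N = t/T = 5.25×10^-7 / 4.9762×10^-8 ≈ 10.55, so 10 complete revolutions.

N = 10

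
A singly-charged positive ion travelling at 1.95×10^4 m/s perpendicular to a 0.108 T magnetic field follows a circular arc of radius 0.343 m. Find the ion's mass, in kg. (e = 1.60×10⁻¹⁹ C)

qvB = mv²/r ⇒ m = qBr/v.
m = (1×1.60×10^-19)(0.108)(0.343) / (1.95×10^4) = 3.04×10^-25 kg.

m ≈ 3.04×10^-25 kg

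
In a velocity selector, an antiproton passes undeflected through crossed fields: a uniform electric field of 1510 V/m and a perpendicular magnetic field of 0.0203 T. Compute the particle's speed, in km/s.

v ≈ 74.4 km/s

For zero net force, qE = qvB, so v = E/B.
v = (1510) / (0.0203) = 7.44×10^4 m/s.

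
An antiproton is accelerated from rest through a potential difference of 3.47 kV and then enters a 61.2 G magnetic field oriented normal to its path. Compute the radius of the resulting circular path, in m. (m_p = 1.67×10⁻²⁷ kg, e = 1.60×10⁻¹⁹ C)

The kinetic energy gained is K = qV = (1×1.60×10^-19)(3470) = 5.55×10^-16 J.
v = √(2K/m) = 8.15×10^5 m/s.
r = mv/(qB) = (1.67×10^-27)(8.15×10^5) / [(1×1.60×10^-19)(6.12×10^-3)] = 1.39 m.

r ≈ 1.39 m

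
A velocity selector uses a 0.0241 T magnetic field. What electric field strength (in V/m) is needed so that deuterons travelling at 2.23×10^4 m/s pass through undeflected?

E ≈ 537 V/m

qE = qvB ⇒ E = vB = (2.23×10^4)(0.0241) = 537 V/m.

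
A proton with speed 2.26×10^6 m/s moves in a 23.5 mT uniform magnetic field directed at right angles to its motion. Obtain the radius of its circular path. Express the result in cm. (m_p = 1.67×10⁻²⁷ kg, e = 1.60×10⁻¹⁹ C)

The magnetic force provides the centripetal force: qvB = mv²/r, so r = mv/(qB).
r = (1.67×10^-27 kg)(2.26×10^6 m/s) / [(1×1.60×10^-19 C)(0.0235 T)] = 1.00 m.

r ≈ 100 cm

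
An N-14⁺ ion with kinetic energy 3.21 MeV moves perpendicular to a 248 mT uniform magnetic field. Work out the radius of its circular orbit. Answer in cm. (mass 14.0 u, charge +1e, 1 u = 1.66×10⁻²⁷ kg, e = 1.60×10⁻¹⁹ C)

r ≈ 389 cm

Convert the energy: K = 3.21 MeV = 5.14×10^-13 J.
v = √(2K/m) = √(2·5.14×10^-13/2.32×10^-26) = 6.65×10^6 m/s.
r = mv/(qB) = (2.32×10^-26)(6.65×10^6) / [(1×1.60×10^-19)(0.248)] = 3.89 m.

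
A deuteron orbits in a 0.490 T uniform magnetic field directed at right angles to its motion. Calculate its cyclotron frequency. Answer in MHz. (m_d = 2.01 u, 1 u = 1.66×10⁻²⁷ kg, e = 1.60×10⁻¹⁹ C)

f ≈ 3.74 MHz

f = qB/(2πm) = (1×1.60×10^-19)(0.490) / [2π(3.34×10^-27)] = 3.74×10^6 Hz.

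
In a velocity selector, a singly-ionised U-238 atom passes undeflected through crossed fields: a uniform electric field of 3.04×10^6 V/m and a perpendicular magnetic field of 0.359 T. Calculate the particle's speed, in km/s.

For zero net force, qE = qvB, so v = E/B.
v = (3.04×10^6) / (0.359) = 8.47×10^6 m/s.

v ≈ 8470 km/s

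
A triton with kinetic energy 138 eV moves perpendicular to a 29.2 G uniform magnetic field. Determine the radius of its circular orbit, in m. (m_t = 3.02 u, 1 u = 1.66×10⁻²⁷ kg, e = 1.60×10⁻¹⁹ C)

r ≈ 1.01 m

Convert the energy: K = 138 eV = 2.21×10^-17 J.
v = √(2K/m) = √(2·2.21×10^-17/5.01×10^-27) = 9.39×10^4 m/s.
r = mv/(qB) = (5.01×10^-27)(9.39×10^4) / [(1×1.60×10^-19)(2.92×10^-3)] = 1.01 m.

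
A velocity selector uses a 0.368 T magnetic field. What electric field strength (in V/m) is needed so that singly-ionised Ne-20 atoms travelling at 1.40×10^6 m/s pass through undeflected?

E ≈ 5.15×10^5 V/m

qE = qvB ⇒ E = vB = (1.40×10^6)(0.368) = 5.15×10^5 V/m.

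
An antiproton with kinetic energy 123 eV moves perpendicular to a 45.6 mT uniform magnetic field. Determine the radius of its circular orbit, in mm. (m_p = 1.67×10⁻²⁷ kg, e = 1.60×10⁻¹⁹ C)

Convert the energy: K = 123 eV = 1.97×10^-17 J.
v = √(2K/m) = √(2·1.97×10^-17/1.67×10^-27) = 1.54×10^5 m/s.
r = mv/(qB) = (1.67×10^-27)(1.54×10^5) / [(1×1.60×10^-19)(0.0456)] = 0.0351 m.

r ≈ 35.1 mm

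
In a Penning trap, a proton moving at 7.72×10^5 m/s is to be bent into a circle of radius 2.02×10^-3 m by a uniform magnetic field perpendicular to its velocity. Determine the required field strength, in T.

B ≈ 3.99 T

qvB = mv²/r gives B = mv/(qr).
B = (1.67×10^-27)(7.72×10^5) / [(1×1.60×10^-19)(2.02×10^-3)] = 3.99 T.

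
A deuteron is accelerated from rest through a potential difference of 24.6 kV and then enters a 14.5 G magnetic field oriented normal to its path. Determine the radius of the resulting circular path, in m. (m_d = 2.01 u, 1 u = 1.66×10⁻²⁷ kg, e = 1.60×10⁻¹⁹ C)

The kinetic energy gained is K = qV = (1×1.60×10^-19)(2.46×10^4) = 3.94×10^-15 J.
v = √(2K/m) = 1.54×10^6 m/s.
r = mv/(qB) = (3.34×10^-27)(1.54×10^6) / [(1×1.60×10^-19)(1.45×10^-3)] = 22.1 m.

r ≈ 22.1 m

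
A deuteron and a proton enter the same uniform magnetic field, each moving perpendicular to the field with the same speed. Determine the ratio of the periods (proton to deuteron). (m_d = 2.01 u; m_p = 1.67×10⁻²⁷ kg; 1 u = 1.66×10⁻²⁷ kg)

T = 2πm/(qB) is independent of speed, so T₂/T₁ = (m₂/q₂)/(m₁/q₁).
T_{proton}/T_{deuteron} = (1.67×10^-27/1e) / (3.34×10^-27/1e) = 0.501.

ratio ≈ 0.501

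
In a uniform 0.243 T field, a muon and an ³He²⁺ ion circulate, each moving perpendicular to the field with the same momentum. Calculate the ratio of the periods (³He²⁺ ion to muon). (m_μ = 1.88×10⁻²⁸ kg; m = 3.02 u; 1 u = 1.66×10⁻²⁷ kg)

ratio ≈ 13.3

T = 2πm/(qB) is independent of speed, so T₂/T₁ = (m₂/q₂)/(m₁/q₁).
T_{³He²⁺ ion}/T_{muon} = (5.01×10^-27/2e) / (1.88×10^-28/1e) = 13.3.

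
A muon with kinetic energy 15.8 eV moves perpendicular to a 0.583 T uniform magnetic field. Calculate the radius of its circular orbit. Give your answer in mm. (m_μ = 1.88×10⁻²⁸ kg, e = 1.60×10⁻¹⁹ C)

r ≈ 0.331 mm

Convert the energy: K = 15.8 eV = 2.53×10^-18 J.
v = √(2K/m) = √(2·2.53×10^-18/1.88×10^-28) = 1.64×10^5 m/s.
r = mv/(qB) = (1.88×10^-28)(1.64×10^5) / [(1×1.60×10^-19)(0.583)] = 3.31×10^-4 m.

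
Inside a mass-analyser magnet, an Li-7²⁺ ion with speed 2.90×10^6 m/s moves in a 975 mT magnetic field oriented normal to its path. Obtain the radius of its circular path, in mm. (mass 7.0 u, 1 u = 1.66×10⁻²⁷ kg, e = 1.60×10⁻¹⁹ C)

r ≈ 108 mm

The magnetic force provides the centripetal force: qvB = mv²/r, so r = mv/(qB).
r = (1.16×10^-26 kg)(2.90×10^6 m/s) / [(2×1.60×10^-19 C)(0.975 T)] = 0.108 m.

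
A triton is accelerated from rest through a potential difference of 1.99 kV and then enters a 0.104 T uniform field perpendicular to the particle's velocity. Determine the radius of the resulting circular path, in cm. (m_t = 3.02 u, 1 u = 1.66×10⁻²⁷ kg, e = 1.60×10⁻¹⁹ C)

r ≈ 10.7 cm

The kinetic energy gained is K = qV = (1×1.60×10^-19)(1990) = 3.18×10^-16 J.
v = √(2K/m) = 3.56×10^5 m/s.
r = mv/(qB) = (5.01×10^-27)(3.56×10^5) / [(1×1.60×10^-19)(0.104)] = 0.107 m.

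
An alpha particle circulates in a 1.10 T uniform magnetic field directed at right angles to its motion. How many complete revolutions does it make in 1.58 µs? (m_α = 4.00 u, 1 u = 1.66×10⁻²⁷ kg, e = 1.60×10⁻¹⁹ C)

T = 2πm/(qB) = 2π(6.64×10^-27) / [(2×1.60×10^-19)(1.10)] = 1.1852×10^-7 s.
N = t/T = 1.58×10^-6 / 1.1852×10^-7 ≈ 13.33, so 13 complete revolutions.

N = 13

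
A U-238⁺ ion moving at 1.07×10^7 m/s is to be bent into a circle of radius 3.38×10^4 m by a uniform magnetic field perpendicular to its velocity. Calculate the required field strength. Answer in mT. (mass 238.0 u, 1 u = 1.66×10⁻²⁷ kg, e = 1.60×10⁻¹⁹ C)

B ≈ 0.782 mT

qvB = mv²/r gives B = mv/(qr).
B = (3.95×10^-25)(1.07×10^7) / [(1×1.60×10^-19)(3.38×10^4)] = 7.82×10^-4 T.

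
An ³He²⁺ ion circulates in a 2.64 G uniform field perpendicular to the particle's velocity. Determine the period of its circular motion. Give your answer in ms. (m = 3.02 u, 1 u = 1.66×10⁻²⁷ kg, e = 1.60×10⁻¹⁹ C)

The cyclotron period is independent of speed: T = 2πm/(qB).
T = 2π(5.01×10^-27) / [(2×1.60×10^-19)(2.64×10^-4)] = 3.73×10^-4 s.

T ≈ 0.373 ms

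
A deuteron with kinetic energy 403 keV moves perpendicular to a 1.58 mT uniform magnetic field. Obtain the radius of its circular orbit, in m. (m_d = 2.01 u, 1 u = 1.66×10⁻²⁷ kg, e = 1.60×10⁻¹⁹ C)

Convert the energy: K = 403 keV = 6.45×10^-14 J.
v = √(2K/m) = √(2·6.45×10^-14/3.34×10^-27) = 6.22×10^6 m/s.
r = mv/(qB) = (3.34×10^-27)(6.22×10^6) / [(1×1.60×10^-19)(1.58×10^-3)] = 82.1 m.

r ≈ 82.1 m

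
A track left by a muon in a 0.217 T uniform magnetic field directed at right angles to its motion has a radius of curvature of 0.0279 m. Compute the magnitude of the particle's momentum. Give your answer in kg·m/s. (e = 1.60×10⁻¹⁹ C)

p ≈ 9.69×10^-22 kg·m/s

Since qvB = mv²/r, the momentum p = mv = qBr.
p = (1×1.60×10^-19)(0.217)(0.0279) = 9.69×10^-22 kg·m/s.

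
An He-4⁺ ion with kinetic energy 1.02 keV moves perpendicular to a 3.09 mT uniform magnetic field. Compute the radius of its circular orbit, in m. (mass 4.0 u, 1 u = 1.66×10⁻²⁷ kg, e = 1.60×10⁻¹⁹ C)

r ≈ 2.98 m

Convert the energy: K = 1.02 keV = 1.63×10^-16 J.
v = √(2K/m) = √(2·1.63×10^-16/6.64×10^-27) = 2.22×10^5 m/s.
r = mv/(qB) = (6.64×10^-27)(2.22×10^5) / [(1×1.60×10^-19)(3.09×10^-3)] = 2.98 m.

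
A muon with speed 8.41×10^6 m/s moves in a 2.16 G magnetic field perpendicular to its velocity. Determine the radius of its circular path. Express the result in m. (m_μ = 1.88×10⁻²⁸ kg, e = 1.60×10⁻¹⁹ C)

r ≈ 45.7 m

The magnetic force provides the centripetal force: qvB = mv²/r, so r = mv/(qB).
r = (1.88×10^-28 kg)(8.41×10^6 m/s) / [(1×1.60×10^-19 C)(2.16×10^-4 T)] = 45.7 m.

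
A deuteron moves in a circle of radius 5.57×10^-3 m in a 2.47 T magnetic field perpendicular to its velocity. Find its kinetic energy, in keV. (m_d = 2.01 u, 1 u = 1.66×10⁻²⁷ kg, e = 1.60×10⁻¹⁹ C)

K ≈ 4.54 keV

v = qBr/m = (1×1.60×10^-19)(2.47)(5.57×10^-3) / (3.34×10^-27) = 6.60×10^5 m/s.
K = ½mv² = 0.5·(3.34×10^-27)·(6.60×10^5)² = 7.26×10^-16 J = 4.54 keV.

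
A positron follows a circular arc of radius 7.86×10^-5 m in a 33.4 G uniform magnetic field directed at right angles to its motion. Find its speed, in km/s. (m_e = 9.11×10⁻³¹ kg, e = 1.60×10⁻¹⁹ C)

From qvB = mv²/r, v = qBr/m.
v = (1×1.60×10^-19)(3.34×10^-3)(7.86×10^-5) / (9.11×10^-31) = 4.61×10^4 m/s.

v ≈ 46.1 km/s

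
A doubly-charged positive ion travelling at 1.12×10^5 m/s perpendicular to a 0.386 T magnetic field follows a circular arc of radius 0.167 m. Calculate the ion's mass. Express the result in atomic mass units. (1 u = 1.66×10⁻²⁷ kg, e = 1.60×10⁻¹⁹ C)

m ≈ 111 u

qvB = mv²/r ⇒ m = qBr/v.
m = (2×1.60×10^-19)(0.386)(0.167) / (1.12×10^5) = 1.84×10^-25 kg = 111 u.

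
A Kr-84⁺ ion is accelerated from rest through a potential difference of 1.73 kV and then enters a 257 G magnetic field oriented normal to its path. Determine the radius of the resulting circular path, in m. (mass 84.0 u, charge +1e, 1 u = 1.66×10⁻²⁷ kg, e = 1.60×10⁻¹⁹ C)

The kinetic energy gained is K = qV = (1×1.60×10^-19)(1730) = 2.77×10^-16 J.
v = √(2K/m) = 6.30×10^4 m/s.
r = mv/(qB) = (1.39×10^-25)(6.30×10^4) / [(1×1.60×10^-19)(0.0257)] = 2.14 m.

r ≈ 2.14 m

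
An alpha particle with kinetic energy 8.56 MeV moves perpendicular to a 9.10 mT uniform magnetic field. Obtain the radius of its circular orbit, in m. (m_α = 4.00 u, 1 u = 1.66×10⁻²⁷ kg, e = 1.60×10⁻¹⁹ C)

Convert the energy: K = 8.56 MeV = 1.37×10^-12 J.
v = √(2K/m) = √(2·1.37×10^-12/6.64×10^-27) = 2.03×10^7 m/s.
r = mv/(qB) = (6.64×10^-27)(2.03×10^7) / [(2×1.60×10^-19)(9.10×10^-3)] = 46.3 m.

r ≈ 46.3 m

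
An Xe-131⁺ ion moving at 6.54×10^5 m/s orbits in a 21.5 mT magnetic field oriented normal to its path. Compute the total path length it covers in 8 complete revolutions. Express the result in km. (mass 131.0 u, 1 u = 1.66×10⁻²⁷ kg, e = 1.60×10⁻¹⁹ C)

r = mv/(qB) = 41.3 m, so one revolution covers 2πr = 260 m.
In 8 revolutions: L = 8·2πr = 2080 m.

L ≈ 2.08 km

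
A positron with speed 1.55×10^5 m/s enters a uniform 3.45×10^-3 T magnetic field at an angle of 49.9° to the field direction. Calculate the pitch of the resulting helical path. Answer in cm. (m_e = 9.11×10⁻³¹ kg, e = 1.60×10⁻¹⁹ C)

pitch ≈ 0.104 cm

The velocity component along B is v∥ = v cos49.9° = 9.98×10^4 m/s.
The cyclotron period T = 2πm/(qB) = 1.04×10^-8 s is set by m, q, B alone.
Pitch = v∥·T = (9.98×10^4)(1.04×10^-8) = 1.04×10^-3 m.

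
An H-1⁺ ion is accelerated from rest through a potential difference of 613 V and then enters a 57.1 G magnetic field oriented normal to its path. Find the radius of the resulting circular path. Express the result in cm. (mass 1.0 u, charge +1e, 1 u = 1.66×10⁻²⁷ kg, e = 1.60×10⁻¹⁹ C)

The kinetic energy gained is K = qV = (1×1.60×10^-19)(613) = 9.81×10^-17 J.
v = √(2K/m) = 3.44×10^5 m/s.
r = mv/(qB) = (1.66×10^-27)(3.44×10^5) / [(1×1.60×10^-19)(5.71×10^-3)] = 0.625 m.

r ≈ 62.5 cm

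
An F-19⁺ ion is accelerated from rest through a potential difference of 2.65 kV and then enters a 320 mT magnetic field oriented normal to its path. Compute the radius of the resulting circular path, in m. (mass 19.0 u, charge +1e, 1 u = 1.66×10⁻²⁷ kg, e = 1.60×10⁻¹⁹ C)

The kinetic energy gained is K = qV = (1×1.60×10^-19)(2650) = 4.24×10^-16 J.
v = √(2K/m) = 1.64×10^5 m/s.
r = mv/(qB) = (3.15×10^-26)(1.64×10^5) / [(1×1.60×10^-19)(0.320)] = 0.101 m.

r ≈ 0.101 m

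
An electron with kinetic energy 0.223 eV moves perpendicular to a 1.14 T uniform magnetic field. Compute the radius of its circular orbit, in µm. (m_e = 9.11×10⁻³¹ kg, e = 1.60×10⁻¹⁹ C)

Convert the energy: K = 0.223 eV = 3.57×10^-20 J.
v = √(2K/m) = √(2·3.57×10^-20/9.11×10^-31) = 2.80×10^5 m/s.
r = mv/(qB) = (9.11×10^-31)(2.80×10^5) / [(1×1.60×10^-19)(1.14)] = 1.40×10^-6 m.

r ≈ 1.40 µm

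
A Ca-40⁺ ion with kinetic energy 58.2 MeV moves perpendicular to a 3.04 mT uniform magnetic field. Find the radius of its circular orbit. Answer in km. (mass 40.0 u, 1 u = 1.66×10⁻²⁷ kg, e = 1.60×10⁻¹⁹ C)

r ≈ 2.29 km

Convert the energy: K = 58.2 MeV = 9.31×10^-12 J.
v = √(2K/m) = √(2·9.31×10^-12/6.64×10^-26) = 1.67×10^7 m/s.
r = mv/(qB) = (6.64×10^-26)(1.67×10^7) / [(1×1.60×10^-19)(3.04×10^-3)] = 2290 m.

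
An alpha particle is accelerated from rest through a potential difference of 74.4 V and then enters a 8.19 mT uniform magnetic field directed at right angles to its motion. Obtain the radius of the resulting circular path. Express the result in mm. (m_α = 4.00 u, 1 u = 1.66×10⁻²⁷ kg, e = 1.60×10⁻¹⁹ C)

r ≈ 215 mm

The kinetic energy gained is K = qV = (2×1.60×10^-19)(74.4) = 2.38×10^-17 J.
v = √(2K/m) = 8.47×10^4 m/s.
r = mv/(qB) = (6.64×10^-27)(8.47×10^4) / [(2×1.60×10^-19)(8.19×10^-3)] = 0.215 m.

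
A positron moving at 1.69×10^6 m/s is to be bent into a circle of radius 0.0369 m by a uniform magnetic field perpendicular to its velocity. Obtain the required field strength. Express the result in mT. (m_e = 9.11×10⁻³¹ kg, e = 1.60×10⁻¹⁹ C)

B ≈ 0.261 mT

qvB = mv²/r gives B = mv/(qr).
B = (9.11×10^-31)(1.69×10^6) / [(1×1.60×10^-19)(0.0369)] = 2.61×10^-4 T.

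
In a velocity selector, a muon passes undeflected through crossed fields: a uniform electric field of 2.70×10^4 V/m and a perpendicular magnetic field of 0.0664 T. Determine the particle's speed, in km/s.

For zero net force, qE = qvB, so v = E/B.
v = (2.70×10^4) / (0.0664) = 4.07×10^5 m/s.

v ≈ 407 km/s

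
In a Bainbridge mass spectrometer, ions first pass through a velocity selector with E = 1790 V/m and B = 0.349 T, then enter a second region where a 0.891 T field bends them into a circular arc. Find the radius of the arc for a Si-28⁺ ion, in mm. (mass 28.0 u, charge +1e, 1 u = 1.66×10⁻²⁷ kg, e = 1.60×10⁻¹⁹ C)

The selector passes v = E/B = 1790/0.349 = 5130 m/s.
In the deflection region, r = mv/(qB₂) = (4.65×10^-26)(5130) / [(1×1.60×10^-19)(0.891)] = 1.67×10^-3 m.

r ≈ 1.67 mm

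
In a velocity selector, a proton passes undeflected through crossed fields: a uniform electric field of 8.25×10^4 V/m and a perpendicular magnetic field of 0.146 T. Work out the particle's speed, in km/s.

v ≈ 565 km/s

For zero net force, qE = qvB, so v = E/B.
v = (8.25×10^4) / (0.146) = 5.65×10^5 m/s.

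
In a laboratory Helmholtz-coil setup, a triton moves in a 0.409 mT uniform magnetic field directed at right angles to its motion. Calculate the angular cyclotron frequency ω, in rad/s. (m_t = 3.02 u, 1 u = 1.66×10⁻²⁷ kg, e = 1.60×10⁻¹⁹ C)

ω ≈ 1.31×10^4 rad/s

ω = qB/m = (1×1.60×10^-19)(4.09×10^-4) / (5.01×10^-27) = 1.31×10^4 rad/s.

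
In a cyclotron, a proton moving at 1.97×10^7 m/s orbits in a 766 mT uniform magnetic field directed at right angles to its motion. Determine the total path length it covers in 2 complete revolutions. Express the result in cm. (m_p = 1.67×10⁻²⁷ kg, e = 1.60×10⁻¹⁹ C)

L ≈ 337 cm

r = mv/(qB) = 0.268 m, so one revolution covers 2πr = 1.69 m.
In 2 revolutions: L = 2·2πr = 3.37 m.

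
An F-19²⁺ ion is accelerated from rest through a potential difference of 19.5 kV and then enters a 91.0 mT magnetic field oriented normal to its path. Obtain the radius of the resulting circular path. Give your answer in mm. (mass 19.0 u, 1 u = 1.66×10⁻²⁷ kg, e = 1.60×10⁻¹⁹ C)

The kinetic energy gained is K = qV = (2×1.60×10^-19)(1.95×10^4) = 6.24×10^-15 J.
v = √(2K/m) = 6.29×10^5 m/s.
r = mv/(qB) = (3.15×10^-26)(6.29×10^5) / [(2×1.60×10^-19)(0.0910)] = 0.681 m.

r ≈ 681 mm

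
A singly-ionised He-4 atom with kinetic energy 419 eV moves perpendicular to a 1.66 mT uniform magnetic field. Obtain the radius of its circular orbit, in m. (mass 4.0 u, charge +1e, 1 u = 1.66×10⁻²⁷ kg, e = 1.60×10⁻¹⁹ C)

Convert the energy: K = 419 eV = 6.70×10^-17 J.
v = √(2K/m) = √(2·6.70×10^-17/6.64×10^-27) = 1.42×10^5 m/s.
r = mv/(qB) = (6.64×10^-27)(1.42×10^5) / [(1×1.60×10^-19)(1.66×10^-3)] = 3.55 m.

r ≈ 3.55 m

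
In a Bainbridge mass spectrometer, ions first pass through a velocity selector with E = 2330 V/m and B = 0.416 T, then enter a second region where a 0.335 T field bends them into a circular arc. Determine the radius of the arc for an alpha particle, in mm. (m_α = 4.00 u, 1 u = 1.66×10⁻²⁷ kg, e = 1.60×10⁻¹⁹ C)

r ≈ 0.347 mm

The selector passes v = E/B = 2330/0.416 = 5600 m/s.
In the deflection region, r = mv/(qB₂) = (6.64×10^-27)(5600) / [(2×1.60×10^-19)(0.335)] = 3.47×10^-4 m.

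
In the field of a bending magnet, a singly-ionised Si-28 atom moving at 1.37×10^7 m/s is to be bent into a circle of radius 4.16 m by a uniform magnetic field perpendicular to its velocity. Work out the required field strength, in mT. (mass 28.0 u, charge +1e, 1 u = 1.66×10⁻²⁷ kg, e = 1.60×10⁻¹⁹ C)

B ≈ 957 mT

qvB = mv²/r gives B = mv/(qr).
B = (4.65×10^-26)(1.37×10^7) / [(1×1.60×10^-19)(4.16)] = 0.957 T.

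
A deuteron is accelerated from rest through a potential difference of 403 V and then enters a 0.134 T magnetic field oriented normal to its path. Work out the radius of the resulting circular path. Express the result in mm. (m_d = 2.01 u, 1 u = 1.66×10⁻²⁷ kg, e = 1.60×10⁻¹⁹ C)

r ≈ 30.6 mm

The kinetic energy gained is K = qV = (1×1.60×10^-19)(403) = 6.45×10^-17 J.
v = √(2K/m) = 1.97×10^5 m/s.
r = mv/(qB) = (3.34×10^-27)(1.97×10^5) / [(1×1.60×10^-19)(0.134)] = 0.0306 m.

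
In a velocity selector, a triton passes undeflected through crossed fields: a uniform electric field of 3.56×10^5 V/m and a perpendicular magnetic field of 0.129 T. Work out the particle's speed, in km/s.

v ≈ 2760 km/s

For zero net force, qE = qvB, so v = E/B.
v = (3.56×10^5) / (0.129) = 2.76×10^6 m/s.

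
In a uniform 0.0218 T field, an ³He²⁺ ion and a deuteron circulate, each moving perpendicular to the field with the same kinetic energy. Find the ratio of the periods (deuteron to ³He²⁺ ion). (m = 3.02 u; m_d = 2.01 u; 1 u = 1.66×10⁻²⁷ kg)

ratio ≈ 1.33

T = 2πm/(qB) is independent of speed, so T₂/T₁ = (m₂/q₂)/(m₁/q₁).
T_{deuteron}/T_{³He²⁺ ion} = (3.34×10^-27/1e) / (5.01×10^-27/2e) = 1.33.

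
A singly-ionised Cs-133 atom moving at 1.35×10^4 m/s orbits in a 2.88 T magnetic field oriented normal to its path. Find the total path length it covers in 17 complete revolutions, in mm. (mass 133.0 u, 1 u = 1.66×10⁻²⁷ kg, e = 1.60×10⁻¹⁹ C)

L ≈ 691 mm

r = mv/(qB) = 6.47×10^-3 m, so one revolution covers 2πr = 0.0406 m.
In 17 revolutions: L = 17·2πr = 0.691 m.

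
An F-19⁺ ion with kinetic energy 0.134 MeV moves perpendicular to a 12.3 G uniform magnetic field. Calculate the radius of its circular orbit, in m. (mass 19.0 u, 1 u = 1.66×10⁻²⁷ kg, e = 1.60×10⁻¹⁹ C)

r ≈ 187 m

Convert the energy: K = 0.134 MeV = 2.14×10^-14 J.
v = √(2K/m) = √(2·2.14×10^-14/3.15×10^-26) = 1.17×10^6 m/s.
r = mv/(qB) = (3.15×10^-26)(1.17×10^6) / [(1×1.60×10^-19)(1.23×10^-3)] = 187 m.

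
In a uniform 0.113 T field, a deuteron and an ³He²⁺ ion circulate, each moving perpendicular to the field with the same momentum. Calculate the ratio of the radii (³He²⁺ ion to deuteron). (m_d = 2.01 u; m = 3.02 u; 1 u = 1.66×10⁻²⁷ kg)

ratio ≈ 0.500

r = p/(qB) ⇒ at equal p, r ∝ 1/q.
r_{³He²⁺ ion}/r_{deuteron} = 0.500.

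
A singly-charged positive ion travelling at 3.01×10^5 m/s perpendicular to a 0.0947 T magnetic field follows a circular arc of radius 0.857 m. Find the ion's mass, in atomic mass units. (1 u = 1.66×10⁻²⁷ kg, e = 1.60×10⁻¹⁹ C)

m ≈ 26.0 u

qvB = mv²/r ⇒ m = qBr/v.
m = (1×1.60×10^-19)(0.0947)(0.857) / (3.01×10^5) = 4.31×10^-26 kg = 26.0 u.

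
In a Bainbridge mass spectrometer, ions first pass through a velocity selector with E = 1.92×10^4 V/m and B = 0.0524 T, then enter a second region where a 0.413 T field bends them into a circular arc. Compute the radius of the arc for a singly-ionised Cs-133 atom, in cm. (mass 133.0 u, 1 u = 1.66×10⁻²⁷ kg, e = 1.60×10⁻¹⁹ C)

The selector passes v = E/B = 1.92×10^4/0.0524 = 3.66×10^5 m/s.
In the deflection region, r = mv/(qB₂) = (2.21×10^-25)(3.66×10^5) / [(1×1.60×10^-19)(0.413)] = 1.22 m.

r ≈ 122 cm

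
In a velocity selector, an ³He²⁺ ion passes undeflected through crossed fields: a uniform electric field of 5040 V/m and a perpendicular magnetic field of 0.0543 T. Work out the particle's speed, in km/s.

v ≈ 92.8 km/s

For zero net force, qE = qvB, so v = E/B.
v = (5040) / (0.0543) = 9.28×10^4 m/s.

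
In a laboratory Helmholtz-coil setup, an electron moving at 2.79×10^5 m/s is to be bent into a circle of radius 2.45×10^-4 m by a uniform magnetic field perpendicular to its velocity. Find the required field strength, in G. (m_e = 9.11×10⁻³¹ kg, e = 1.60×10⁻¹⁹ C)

B ≈ 64.8 G

qvB = mv²/r gives B = mv/(qr).
B = (9.11×10^-31)(2.79×10^5) / [(1×1.60×10^-19)(2.45×10^-4)] = 6.48×10^-3 T.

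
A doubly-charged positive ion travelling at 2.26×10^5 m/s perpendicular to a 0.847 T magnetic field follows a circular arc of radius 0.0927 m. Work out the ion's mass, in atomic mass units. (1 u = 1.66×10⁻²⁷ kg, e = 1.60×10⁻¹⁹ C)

m ≈ 67.0 u

qvB = mv²/r ⇒ m = qBr/v.
m = (2×1.60×10^-19)(0.847)(0.0927) / (2.26×10^5) = 1.11×10^-25 kg = 67.0 u.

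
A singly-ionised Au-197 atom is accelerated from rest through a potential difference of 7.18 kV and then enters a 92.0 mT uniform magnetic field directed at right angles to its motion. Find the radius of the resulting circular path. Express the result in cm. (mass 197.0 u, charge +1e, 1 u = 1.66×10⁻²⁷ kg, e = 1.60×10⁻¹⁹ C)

The kinetic energy gained is K = qV = (1×1.60×10^-19)(7180) = 1.15×10^-15 J.
v = √(2K/m) = 8.38×10^4 m/s.
r = mv/(qB) = (3.27×10^-25)(8.38×10^4) / [(1×1.60×10^-19)(0.0920)] = 1.86 m.

r ≈ 186 cm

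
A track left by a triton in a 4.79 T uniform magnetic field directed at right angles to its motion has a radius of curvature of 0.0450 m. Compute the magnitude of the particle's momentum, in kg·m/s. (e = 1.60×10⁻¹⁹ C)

Since qvB = mv²/r, the momentum p = mv = qBr.
p = (1×1.60×10^-19)(4.79)(0.0450) = 3.45×10^-20 kg·m/s.

p ≈ 3.45×10^-20 kg·m/s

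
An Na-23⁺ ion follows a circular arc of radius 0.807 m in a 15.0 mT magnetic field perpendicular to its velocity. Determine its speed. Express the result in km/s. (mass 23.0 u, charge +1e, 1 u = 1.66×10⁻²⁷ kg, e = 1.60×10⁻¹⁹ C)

v ≈ 50.7 km/s

From qvB = mv²/r, v = qBr/m.
v = (1×1.60×10^-19)(0.0150)(0.807) / (3.82×10^-26) = 5.07×10^4 m/s.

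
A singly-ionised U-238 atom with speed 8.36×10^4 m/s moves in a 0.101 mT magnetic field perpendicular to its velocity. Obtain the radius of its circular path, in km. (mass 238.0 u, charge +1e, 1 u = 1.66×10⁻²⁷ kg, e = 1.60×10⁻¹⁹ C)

The magnetic force provides the centripetal force: qvB = mv²/r, so r = mv/(qB).
r = (3.95×10^-25 kg)(8.36×10^4 m/s) / [(1×1.60×10^-19 C)(1.01×10^-4 T)] = 2040 m.

r ≈ 2.04 km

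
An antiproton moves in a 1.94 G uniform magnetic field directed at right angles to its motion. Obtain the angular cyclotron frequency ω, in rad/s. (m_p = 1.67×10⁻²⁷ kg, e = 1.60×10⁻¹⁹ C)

ω ≈ 1.86×10^4 rad/s

ω = qB/m = (1×1.60×10^-19)(1.94×10^-4) / (1.67×10^-27) = 1.86×10^4 rad/s.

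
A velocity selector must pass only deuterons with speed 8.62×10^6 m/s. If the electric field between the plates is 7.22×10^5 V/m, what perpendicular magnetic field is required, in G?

B ≈ 838 G

qE = qvB ⇒ B = E/v = (7.22×10^5) / (8.62×10^6) = 0.0838 T.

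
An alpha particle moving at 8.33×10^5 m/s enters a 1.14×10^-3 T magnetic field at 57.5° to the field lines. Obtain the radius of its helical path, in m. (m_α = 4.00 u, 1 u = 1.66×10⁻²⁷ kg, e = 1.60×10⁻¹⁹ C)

r ≈ 12.8 m

Only the perpendicular component v⊥ = v sin57.5° = 7.03×10^5 m/s is bent by the field.
r = m v⊥ /(qB) = (6.64×10^-27)(7.03×10^5) / [(2×1.60×10^-19)(1.14×10^-3)] = 12.8 m.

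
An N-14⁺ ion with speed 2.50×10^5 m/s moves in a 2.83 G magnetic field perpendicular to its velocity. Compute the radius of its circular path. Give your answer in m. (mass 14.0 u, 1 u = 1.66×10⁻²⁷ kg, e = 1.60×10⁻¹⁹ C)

r ≈ 128 m

The magnetic force provides the centripetal force: qvB = mv²/r, so r = mv/(qB).
r = (2.32×10^-26 kg)(2.50×10^5 m/s) / [(1×1.60×10^-19 C)(2.83×10^-4 T)] = 128 m.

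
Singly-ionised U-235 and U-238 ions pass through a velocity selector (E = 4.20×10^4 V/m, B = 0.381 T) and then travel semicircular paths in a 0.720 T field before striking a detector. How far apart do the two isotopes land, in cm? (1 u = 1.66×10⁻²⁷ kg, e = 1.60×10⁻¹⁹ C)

Both emerge at v = E/B₁ = 1.10×10^5 m/s.
r = mv/(qB₂), so r₁ = 0.37329 m and r₂ = 0.37806 m, giving Δr = 4.77×10^-3 m.
After a semicircle each ion lands a diameter 2r from the entry slit, so the separation is 2Δr = 9.53×10^-3 m.

Δd ≈ 0.953 cm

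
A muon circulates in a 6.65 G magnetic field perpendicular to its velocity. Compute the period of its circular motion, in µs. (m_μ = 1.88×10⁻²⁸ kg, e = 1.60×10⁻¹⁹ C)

The cyclotron period is independent of speed: T = 2πm/(qB).
T = 2π(1.88×10^-28) / [(1×1.60×10^-19)(6.65×10^-4)] = 1.11×10^-5 s.

T ≈ 11.1 µs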